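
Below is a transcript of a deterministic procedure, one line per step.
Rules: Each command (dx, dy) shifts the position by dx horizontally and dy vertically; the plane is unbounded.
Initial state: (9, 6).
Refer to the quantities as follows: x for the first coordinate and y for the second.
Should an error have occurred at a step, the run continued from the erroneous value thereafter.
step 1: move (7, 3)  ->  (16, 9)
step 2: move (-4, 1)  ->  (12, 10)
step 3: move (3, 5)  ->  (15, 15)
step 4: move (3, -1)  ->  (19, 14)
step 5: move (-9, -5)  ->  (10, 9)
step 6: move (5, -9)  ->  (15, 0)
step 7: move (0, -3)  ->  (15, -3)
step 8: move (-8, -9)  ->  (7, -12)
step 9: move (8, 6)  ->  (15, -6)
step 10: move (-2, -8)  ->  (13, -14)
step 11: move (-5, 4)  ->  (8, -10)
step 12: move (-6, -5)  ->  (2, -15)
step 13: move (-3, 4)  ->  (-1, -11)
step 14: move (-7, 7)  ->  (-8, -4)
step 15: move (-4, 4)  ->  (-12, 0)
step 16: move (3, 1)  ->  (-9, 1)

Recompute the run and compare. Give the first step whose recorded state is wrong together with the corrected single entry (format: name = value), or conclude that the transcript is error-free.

1. x = 9 + (7) = 16, y = 6 + (3) = 9 (checks out)
2. x = 16 + (-4) = 12, y = 9 + (1) = 10 (same as recorded)
3. x = 12 + (3) = 15, y = 10 + (5) = 15 (no discrepancy)
4. x = 15 + (3) = 18, y = 15 + (-1) = 14 (the transcript disagrees here)
First deviation found at step 4; the corrected entry is x = 18.

step 4, x = 18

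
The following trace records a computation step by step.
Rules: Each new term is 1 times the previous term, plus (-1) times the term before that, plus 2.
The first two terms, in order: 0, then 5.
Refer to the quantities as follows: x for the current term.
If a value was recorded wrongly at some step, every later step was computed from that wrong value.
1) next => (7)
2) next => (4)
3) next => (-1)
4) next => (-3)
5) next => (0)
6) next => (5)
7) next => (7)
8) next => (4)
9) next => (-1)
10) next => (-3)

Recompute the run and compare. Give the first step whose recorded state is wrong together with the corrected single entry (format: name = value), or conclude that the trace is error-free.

no error

Step 1: x = 1*(5) + (-1)*(0) + (2) = 7 — exactly as logged.
Step 2: x = 1*(7) + (-1)*(5) + (2) = 4 — confirmed correct.
Step 3: x = 1*(4) + (-1)*(7) + (2) = -1 — consistent with the trace.
Step 4: x = 1*(-1) + (-1)*(4) + (2) = -3 — same as recorded.
Step 5: x = 1*(-3) + (-1)*(-1) + (2) = 0 — consistent with the trace.
Step 6: x = 1*(0) + (-1)*(-3) + (2) = 5 — checks out.
Step 7: x = 1*(5) + (-1)*(0) + (2) = 7 — verified.
Step 8: x = 1*(7) + (-1)*(5) + (2) = 4 — no discrepancy.
Step 9: x = 1*(4) + (-1)*(7) + (2) = -1 — matches.
Step 10: x = 1*(-1) + (-1)*(4) + (2) = -3 — checks out.
All entries verified; no error found.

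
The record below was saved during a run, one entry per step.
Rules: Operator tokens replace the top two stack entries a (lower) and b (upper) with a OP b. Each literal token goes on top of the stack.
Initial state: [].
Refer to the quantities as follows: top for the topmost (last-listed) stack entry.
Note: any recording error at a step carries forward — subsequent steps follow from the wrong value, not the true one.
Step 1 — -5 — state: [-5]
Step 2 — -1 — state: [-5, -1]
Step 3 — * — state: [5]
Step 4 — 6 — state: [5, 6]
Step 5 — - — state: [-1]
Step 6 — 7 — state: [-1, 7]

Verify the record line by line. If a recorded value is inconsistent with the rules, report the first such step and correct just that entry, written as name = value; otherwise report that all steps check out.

step 1: push -5: top = -5 -> confirmed correct
step 2: push -1: top = -1 -> no discrepancy
step 3: -5 * -1 = 5 -> no discrepancy
step 4: push 6: top = 6 -> agrees with the record
step 5: 5 - 6 = -1 -> matches
step 6: push 7: top = 7 -> same as recorded
Every step is consistent.

no error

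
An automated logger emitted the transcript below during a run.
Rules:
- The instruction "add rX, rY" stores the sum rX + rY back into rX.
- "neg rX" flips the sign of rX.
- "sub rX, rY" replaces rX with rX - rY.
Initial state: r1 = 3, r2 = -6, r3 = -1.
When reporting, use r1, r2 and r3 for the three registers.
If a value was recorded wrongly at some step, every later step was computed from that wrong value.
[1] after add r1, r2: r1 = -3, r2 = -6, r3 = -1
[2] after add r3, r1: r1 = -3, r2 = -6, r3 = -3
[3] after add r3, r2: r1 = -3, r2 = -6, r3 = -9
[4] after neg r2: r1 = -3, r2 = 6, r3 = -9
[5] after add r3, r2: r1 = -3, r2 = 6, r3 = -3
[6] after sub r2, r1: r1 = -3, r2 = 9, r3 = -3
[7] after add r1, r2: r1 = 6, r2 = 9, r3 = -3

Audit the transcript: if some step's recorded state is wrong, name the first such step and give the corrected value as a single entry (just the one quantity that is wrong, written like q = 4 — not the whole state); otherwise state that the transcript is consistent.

Recomputing the run from the initial state:
step 1: r1 = -3, r2 = -6, r3 = -1
step 2: r1 = -3, r2 = -6, r3 = -4
step 3: r1 = -3, r2 = -6, r3 = -10
step 4: r1 = -3, r2 = 6, r3 = -10
step 5: r1 = -3, r2 = 6, r3 = -4
step 6: r1 = -3, r2 = 9, r3 = -4
step 7: r1 = 6, r2 = 9, r3 = -4
The first disagreement with the transcript is at step 2, where the value should be r3 = -4.

step 2, r3 = -4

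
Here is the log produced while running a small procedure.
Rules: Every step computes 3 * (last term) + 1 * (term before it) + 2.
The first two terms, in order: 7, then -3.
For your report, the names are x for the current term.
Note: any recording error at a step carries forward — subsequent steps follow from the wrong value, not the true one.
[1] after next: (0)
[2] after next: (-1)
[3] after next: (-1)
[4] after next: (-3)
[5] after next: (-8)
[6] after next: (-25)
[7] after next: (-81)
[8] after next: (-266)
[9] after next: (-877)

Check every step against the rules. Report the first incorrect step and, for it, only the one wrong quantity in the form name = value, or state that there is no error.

step 4, x = -2

Step 1: x = 3*(-3) + (1)*(7) + (2) = 0 — verified.
Step 2: x = 3*(0) + (1)*(-3) + (2) = -1 — checks out.
Step 3: x = 3*(-1) + (1)*(0) + (2) = -1 — checks out.
Step 4: x = 3*(-1) + (1)*(-1) + (2) = -2 — the log disagrees here.
That makes step 4 the first incorrect line — x = -2 is what it should show.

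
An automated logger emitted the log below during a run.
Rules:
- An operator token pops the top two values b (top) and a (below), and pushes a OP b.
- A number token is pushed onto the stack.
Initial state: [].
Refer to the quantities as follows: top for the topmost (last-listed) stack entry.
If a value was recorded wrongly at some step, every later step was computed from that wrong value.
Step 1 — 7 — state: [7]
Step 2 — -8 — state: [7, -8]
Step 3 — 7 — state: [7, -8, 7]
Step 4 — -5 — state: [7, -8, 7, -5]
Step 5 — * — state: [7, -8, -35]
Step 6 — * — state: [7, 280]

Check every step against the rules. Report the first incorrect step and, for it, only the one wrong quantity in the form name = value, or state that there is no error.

no error

Step 1: push 7: top = 7 — agrees with the log.
Step 2: push -8: top = -8 — exactly as logged.
Step 3: push 7: top = 7 — in agreement.
Step 4: push -5: top = -5 — agrees with the log.
Step 5: 7 * -5 = -35 — in agreement.
Step 6: -8 * -35 = 280 — no discrepancy.
No step deviates from the rules.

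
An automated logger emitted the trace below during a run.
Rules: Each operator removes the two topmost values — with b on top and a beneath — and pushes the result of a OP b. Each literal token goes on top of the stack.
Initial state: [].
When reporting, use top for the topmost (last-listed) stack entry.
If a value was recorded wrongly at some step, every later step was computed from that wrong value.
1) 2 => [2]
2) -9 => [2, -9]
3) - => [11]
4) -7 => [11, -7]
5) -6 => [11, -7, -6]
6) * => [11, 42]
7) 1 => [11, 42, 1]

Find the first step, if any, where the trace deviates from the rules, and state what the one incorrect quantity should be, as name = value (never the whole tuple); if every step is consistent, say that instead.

no error

step 1: push 2: top = 2 -> exactly as logged
step 2: push -9: top = -9 -> matches
step 3: 2 - -9 = 11 -> checks out
step 4: push -7: top = -7 -> matches
step 5: push -6: top = -6 -> in agreement
step 6: -7 * -6 = 42 -> matches
step 7: push 1: top = 1 -> no discrepancy
Every step is consistent.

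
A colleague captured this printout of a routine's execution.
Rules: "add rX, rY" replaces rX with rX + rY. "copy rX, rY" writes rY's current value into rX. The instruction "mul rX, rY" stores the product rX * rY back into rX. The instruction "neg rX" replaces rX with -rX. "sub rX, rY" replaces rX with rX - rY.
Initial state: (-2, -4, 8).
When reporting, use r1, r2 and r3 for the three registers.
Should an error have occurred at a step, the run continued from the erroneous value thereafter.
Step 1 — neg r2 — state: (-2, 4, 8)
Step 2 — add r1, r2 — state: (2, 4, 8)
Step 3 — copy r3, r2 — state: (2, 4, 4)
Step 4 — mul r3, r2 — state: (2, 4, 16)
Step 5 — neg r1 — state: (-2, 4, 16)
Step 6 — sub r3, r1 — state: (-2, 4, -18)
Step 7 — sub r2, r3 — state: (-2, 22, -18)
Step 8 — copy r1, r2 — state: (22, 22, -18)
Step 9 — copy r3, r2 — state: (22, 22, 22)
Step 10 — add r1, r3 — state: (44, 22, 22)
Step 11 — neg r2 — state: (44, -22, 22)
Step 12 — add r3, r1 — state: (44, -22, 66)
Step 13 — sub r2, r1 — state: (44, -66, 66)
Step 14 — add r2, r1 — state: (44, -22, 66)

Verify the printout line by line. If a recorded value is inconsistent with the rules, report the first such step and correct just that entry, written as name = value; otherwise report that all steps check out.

step 1: r2 = -(-4) = 4 -> verified
step 2: r1 = -2 + 4 = 2 -> agrees with the printout
step 3: r3 = 4 -> in agreement
step 4: r3 = 4 * 4 = 16 -> in agreement
step 5: r1 = -(2) = -2 -> confirmed correct
step 6: r3 = 16 - -2 = 18 -> the printout has a different value
First incorrect step: 6; the correct value is r3 = 18.

step 6, r3 = 18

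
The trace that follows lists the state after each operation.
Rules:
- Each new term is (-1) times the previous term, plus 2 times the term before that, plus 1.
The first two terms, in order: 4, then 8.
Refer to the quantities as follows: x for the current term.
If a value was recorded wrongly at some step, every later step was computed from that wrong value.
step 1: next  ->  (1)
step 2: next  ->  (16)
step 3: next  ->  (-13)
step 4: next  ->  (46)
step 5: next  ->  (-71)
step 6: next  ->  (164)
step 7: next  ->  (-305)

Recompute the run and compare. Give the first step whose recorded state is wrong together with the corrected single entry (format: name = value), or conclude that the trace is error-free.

no error

Recomputing the run from the initial state:
step 1: x = 1
step 2: x = 16
step 3: x = -13
step 4: x = 46
step 5: x = -71
step 6: x = 164
step 7: x = -305
This matches the trace at every step.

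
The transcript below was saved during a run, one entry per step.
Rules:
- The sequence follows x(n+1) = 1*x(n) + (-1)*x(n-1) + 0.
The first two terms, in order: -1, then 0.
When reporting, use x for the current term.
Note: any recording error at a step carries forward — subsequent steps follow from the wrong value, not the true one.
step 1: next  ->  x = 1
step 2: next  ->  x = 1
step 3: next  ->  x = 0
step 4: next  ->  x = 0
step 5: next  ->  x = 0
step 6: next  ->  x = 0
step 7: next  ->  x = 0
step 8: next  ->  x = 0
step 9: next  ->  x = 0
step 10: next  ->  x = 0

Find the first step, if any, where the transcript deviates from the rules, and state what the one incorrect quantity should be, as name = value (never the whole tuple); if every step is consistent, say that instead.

step 4, x = -1

Recomputing the run from the initial state:
step 1: x = 1
step 2: x = 1
step 3: x = 0
step 4: x = -1
step 5: x = -1
step 6: x = 0
step 7: x = 1
step 8: x = 1
step 9: x = 0
step 10: x = -1
The first disagreement with the transcript is at step 4, where the value should be x = -1.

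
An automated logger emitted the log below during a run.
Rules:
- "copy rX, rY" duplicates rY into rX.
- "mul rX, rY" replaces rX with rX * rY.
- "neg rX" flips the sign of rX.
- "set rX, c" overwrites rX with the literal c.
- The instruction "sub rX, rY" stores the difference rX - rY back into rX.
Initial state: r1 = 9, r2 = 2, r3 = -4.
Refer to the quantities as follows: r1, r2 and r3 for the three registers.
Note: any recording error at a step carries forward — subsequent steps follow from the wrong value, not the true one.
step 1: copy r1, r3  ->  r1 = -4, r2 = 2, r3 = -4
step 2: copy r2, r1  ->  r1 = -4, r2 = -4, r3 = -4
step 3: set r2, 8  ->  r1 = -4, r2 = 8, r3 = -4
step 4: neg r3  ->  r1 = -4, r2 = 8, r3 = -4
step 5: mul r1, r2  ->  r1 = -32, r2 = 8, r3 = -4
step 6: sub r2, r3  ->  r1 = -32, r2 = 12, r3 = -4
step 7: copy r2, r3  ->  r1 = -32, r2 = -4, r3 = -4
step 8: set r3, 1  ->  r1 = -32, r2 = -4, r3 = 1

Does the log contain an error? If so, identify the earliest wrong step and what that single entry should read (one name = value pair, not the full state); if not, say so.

step 1: r1 = -4 -> same as recorded
step 2: r2 = -4 -> exactly as logged
step 3: r2 = 8 -> checks out
step 4: r3 = -(-4) = 4 -> not what was recorded
That makes step 4 the first incorrect line — r3 = 4 is what it should show.

step 4, r3 = 4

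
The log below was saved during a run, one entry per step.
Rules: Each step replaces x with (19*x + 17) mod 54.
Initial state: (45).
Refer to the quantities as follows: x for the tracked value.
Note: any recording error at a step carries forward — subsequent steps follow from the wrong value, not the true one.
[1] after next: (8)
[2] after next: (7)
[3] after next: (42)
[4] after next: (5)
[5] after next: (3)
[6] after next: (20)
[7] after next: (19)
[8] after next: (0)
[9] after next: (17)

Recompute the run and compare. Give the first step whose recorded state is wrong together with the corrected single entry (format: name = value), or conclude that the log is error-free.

step 1: x = (19*45 + 17) mod 54 = 8 -> checks out
step 2: x = (19*8 + 17) mod 54 = 7 -> in agreement
step 3: x = (19*7 + 17) mod 54 = 42 -> confirmed correct
step 4: x = (19*42 + 17) mod 54 = 5 -> no discrepancy
step 5: x = (19*5 + 17) mod 54 = 4 -> the log disagrees here
The earliest wrong entry is at step 5: it should read x = 4.

step 5, x = 4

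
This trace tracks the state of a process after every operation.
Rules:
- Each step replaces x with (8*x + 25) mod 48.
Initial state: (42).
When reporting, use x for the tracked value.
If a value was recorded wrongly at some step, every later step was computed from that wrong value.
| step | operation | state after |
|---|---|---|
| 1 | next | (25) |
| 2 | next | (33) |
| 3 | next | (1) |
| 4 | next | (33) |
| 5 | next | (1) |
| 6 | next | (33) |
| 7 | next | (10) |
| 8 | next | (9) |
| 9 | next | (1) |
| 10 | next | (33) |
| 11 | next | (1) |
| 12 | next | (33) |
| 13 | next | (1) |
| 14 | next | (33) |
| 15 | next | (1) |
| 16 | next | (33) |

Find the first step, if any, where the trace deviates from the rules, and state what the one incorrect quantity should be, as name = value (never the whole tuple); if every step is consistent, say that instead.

step 7, x = 1

Step 1: x = (8*42 + 25) mod 48 = 25 — no discrepancy.
Step 2: x = (8*25 + 25) mod 48 = 33 — confirmed correct.
Step 3: x = (8*33 + 25) mod 48 = 1 — same as recorded.
Step 4: x = (8*1 + 25) mod 48 = 33 — in agreement.
Step 5: x = (8*33 + 25) mod 48 = 1 — exactly as logged.
Step 6: x = (8*1 + 25) mod 48 = 33 — no discrepancy.
Step 7: x = (8*33 + 25) mod 48 = 1 — first mismatch against the trace.
The audit stops at step 7: the recorded entry is wrong and should be x = 1.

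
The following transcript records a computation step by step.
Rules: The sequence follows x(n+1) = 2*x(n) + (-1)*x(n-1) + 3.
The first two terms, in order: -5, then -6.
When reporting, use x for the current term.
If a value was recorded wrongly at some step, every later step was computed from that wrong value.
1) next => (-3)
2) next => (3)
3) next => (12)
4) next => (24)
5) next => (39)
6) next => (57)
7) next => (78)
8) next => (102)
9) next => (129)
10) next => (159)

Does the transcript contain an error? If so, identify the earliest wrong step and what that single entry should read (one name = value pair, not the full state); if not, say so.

step 1, x = -4

1. x = 2*(-6) + (-1)*(-5) + (3) = -4 (the entry is off here)
The audit stops at step 1: the recorded entry is wrong and should be x = -4.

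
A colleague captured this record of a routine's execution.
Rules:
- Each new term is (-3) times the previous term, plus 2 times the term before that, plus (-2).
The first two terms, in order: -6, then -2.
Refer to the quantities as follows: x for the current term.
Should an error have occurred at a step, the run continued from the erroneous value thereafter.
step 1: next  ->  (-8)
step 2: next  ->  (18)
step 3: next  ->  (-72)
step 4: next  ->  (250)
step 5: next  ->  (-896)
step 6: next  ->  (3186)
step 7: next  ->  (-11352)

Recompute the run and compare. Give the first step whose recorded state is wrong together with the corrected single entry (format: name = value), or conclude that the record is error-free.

Recomputing the run from the initial state:
step 1: x = -8
step 2: x = 18
step 3: x = -72
step 4: x = 250
step 5: x = -896
step 6: x = 3186
step 7: x = -11352
This matches the record at every step.

no error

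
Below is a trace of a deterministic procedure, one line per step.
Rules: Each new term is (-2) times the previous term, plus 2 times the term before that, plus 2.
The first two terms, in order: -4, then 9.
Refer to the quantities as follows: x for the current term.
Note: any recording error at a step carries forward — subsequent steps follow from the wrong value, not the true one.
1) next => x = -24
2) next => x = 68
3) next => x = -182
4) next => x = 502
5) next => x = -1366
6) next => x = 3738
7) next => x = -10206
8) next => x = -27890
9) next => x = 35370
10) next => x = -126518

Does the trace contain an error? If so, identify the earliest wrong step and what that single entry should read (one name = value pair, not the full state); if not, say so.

step 8, x = 27890

Step 1: x = -2*(9) + (2)*(-4) + (2) = -24 — agrees with the trace.
Step 2: x = -2*(-24) + (2)*(9) + (2) = 68 — exactly as logged.
Step 3: x = -2*(68) + (2)*(-24) + (2) = -182 — in agreement.
Step 4: x = -2*(-182) + (2)*(68) + (2) = 502 — checks out.
Step 5: x = -2*(502) + (2)*(-182) + (2) = -1366 — agrees with the trace.
Step 6: x = -2*(-1366) + (2)*(502) + (2) = 3738 — consistent with the trace.
Step 7: x = -2*(3738) + (2)*(-1366) + (2) = -10206 — consistent with the trace.
Step 8: x = -2*(-10206) + (2)*(3738) + (2) = 27890 — the trace disagrees here.
That makes step 8 the first incorrect line — x = 27890 is what it should show.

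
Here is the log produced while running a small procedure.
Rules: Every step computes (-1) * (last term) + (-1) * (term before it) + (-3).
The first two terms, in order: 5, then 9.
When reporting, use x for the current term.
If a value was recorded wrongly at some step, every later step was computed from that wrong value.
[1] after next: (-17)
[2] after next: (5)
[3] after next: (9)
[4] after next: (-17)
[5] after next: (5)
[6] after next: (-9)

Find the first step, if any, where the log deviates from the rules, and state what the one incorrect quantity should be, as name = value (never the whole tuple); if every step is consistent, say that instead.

1. x = -1*(9) + (-1)*(5) + (-3) = -17 (no discrepancy)
2. x = -1*(-17) + (-1)*(9) + (-3) = 5 (confirmed correct)
3. x = -1*(5) + (-1)*(-17) + (-3) = 9 (no discrepancy)
4. x = -1*(9) + (-1)*(5) + (-3) = -17 (no discrepancy)
5. x = -1*(-17) + (-1)*(9) + (-3) = 5 (verified)
6. x = -1*(5) + (-1)*(-17) + (-3) = 9 (the entry is off here)
First deviation found at step 6; the corrected entry is x = 9.

step 6, x = 9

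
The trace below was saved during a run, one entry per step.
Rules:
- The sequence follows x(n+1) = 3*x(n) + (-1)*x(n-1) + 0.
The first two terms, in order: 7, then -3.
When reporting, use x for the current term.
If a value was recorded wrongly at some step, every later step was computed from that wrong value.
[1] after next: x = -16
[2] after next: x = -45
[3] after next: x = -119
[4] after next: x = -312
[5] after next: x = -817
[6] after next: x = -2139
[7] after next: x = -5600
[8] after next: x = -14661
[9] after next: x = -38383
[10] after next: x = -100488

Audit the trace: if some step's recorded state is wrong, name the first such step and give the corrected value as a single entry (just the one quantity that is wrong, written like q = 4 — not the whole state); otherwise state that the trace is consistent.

no error

step 1: x = 3*(-3) + (-1)*(7) + (0) = -16 -> no discrepancy
step 2: x = 3*(-16) + (-1)*(-3) + (0) = -45 -> checks out
step 3: x = 3*(-45) + (-1)*(-16) + (0) = -119 -> exactly as logged
step 4: x = 3*(-119) + (-1)*(-45) + (0) = -312 -> consistent with the trace
step 5: x = 3*(-312) + (-1)*(-119) + (0) = -817 -> no discrepancy
step 6: x = 3*(-817) + (-1)*(-312) + (0) = -2139 -> checks out
step 7: x = 3*(-2139) + (-1)*(-817) + (0) = -5600 -> agrees with the trace
step 8: x = 3*(-5600) + (-1)*(-2139) + (0) = -14661 -> no discrepancy
step 9: x = 3*(-14661) + (-1)*(-5600) + (0) = -38383 -> agrees with the trace
step 10: x = 3*(-38383) + (-1)*(-14661) + (0) = -100488 -> in agreement
The recomputation confirms every line.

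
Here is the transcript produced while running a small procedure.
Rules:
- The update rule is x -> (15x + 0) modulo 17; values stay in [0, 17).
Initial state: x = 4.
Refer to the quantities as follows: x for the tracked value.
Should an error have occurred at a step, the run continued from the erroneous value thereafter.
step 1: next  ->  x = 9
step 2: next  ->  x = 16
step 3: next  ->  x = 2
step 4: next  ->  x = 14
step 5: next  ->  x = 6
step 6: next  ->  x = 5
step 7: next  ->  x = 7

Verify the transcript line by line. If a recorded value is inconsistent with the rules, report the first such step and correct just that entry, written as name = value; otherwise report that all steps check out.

step 1: x = (15*4 + 0) mod 17 = 9 -> exactly as logged
step 2: x = (15*9 + 0) mod 17 = 16 -> checks out
step 3: x = (15*16 + 0) mod 17 = 2 -> no discrepancy
step 4: x = (15*2 + 0) mod 17 = 13 -> a discrepancy with the transcript
Conclusion: step 4 carries the first error; the entry should be x = 13.

step 4, x = 13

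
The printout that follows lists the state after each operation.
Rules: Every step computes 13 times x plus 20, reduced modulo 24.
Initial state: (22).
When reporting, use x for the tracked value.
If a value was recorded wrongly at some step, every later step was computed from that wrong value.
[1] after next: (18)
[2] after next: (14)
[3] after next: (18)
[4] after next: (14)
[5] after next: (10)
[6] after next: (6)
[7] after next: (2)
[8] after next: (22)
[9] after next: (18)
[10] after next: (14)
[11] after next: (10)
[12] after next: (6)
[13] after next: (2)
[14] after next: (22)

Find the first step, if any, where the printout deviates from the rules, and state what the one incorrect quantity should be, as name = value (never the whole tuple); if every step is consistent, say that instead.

step 3, x = 10

Step 1: x = (13*22 + 20) mod 24 = 18 — same as recorded.
Step 2: x = (13*18 + 20) mod 24 = 14 — exactly as logged.
Step 3: x = (13*14 + 20) mod 24 = 10 — a discrepancy with the printout.
First deviation found at step 3; the corrected entry is x = 10.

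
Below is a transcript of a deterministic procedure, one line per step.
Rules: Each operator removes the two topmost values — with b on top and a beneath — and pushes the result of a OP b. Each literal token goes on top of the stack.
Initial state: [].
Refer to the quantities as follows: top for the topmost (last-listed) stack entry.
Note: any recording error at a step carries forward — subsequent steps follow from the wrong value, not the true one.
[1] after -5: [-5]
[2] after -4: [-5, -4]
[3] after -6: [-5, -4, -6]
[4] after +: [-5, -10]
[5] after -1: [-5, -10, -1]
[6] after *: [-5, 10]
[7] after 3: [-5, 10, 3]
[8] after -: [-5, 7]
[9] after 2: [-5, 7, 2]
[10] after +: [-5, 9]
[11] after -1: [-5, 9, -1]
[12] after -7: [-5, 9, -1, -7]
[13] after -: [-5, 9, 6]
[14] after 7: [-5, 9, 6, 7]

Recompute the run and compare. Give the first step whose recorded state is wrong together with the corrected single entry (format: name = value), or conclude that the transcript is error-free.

no error

1. push -5: top = -5 (exactly as logged)
2. push -4: top = -4 (confirmed correct)
3. push -6: top = -6 (checks out)
4. -4 + -6 = -10 (checks out)
5. push -1: top = -1 (confirmed correct)
6. -10 * -1 = 10 (verified)
7. push 3: top = 3 (no discrepancy)
8. 10 - 3 = 7 (in agreement)
9. push 2: top = 2 (matches)
10. 7 + 2 = 9 (agrees with the transcript)
11. push -1: top = -1 (exactly as logged)
12. push -7: top = -7 (checks out)
13. -1 - -7 = 6 (exactly as logged)
14. push 7: top = 7 (exactly as logged)
Nothing is out of place; the run is error-free.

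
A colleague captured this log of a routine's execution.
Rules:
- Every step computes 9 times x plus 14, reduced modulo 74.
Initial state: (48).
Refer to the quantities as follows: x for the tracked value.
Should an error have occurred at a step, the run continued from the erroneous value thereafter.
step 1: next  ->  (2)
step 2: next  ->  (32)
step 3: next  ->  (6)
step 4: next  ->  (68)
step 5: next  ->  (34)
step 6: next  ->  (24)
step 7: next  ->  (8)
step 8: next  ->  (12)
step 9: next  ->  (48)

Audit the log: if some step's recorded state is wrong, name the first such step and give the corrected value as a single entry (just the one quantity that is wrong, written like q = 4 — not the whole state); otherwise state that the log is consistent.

no error

Step 1: x = (9*48 + 14) mod 74 = 2 — in agreement.
Step 2: x = (9*2 + 14) mod 74 = 32 — verified.
Step 3: x = (9*32 + 14) mod 74 = 6 — agrees with the log.
Step 4: x = (9*6 + 14) mod 74 = 68 — checks out.
Step 5: x = (9*68 + 14) mod 74 = 34 — verified.
Step 6: x = (9*34 + 14) mod 74 = 24 — no discrepancy.
Step 7: x = (9*24 + 14) mod 74 = 8 — confirmed correct.
Step 8: x = (9*8 + 14) mod 74 = 12 — same as recorded.
Step 9: x = (9*12 + 14) mod 74 = 48 — agrees with the log.
No step deviates from the rules.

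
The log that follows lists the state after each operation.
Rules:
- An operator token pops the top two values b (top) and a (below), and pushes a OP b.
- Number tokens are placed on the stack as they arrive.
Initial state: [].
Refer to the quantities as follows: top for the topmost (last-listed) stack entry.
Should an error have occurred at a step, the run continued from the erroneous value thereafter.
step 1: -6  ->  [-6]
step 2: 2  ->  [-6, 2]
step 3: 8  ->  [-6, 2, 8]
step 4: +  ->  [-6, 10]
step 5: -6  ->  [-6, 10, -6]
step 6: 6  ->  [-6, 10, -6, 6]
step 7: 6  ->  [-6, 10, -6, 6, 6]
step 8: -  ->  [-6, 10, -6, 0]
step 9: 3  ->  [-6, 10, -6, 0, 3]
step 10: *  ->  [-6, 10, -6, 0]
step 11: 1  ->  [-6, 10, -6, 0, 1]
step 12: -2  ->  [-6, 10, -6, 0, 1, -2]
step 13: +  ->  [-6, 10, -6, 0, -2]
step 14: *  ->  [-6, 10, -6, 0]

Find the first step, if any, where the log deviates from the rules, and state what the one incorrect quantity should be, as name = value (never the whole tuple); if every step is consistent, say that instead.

step 13, top = -1

Step 1: push -6: top = -6 — agrees with the log.
Step 2: push 2: top = 2 — verified.
Step 3: push 8: top = 8 — checks out.
Step 4: 2 + 8 = 10 — checks out.
Step 5: push -6: top = -6 — confirmed correct.
Step 6: push 6: top = 6 — exactly as logged.
Step 7: push 6: top = 6 — agrees with the log.
Step 8: 6 - 6 = 0 — consistent with the log.
Step 9: push 3: top = 3 — matches.
Step 10: 0 * 3 = 0 — in agreement.
Step 11: push 1: top = 1 — same as recorded.
Step 12: push -2: top = -2 — consistent with the log.
Step 13: 1 + -2 = -1 — first mismatch against the log.
First deviation found at step 13; the corrected entry is top = -1.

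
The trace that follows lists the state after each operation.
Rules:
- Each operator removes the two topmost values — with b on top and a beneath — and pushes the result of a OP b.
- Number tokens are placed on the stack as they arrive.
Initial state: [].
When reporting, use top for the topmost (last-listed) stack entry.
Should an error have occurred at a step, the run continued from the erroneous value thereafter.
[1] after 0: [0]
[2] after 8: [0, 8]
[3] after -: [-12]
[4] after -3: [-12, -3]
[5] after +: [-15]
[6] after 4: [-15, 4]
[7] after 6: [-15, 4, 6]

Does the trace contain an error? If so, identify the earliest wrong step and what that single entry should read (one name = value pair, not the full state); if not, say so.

step 3, top = -8

Recomputing the run from the initial state:
step 1: [0]
step 2: [0, 8]
step 3: [-8]
step 4: [-8, -3]
step 5: [-11]
step 6: [-11, 4]
step 7: [-11, 4, 6]
The first disagreement with the trace is at step 3, where the value should be top = -8.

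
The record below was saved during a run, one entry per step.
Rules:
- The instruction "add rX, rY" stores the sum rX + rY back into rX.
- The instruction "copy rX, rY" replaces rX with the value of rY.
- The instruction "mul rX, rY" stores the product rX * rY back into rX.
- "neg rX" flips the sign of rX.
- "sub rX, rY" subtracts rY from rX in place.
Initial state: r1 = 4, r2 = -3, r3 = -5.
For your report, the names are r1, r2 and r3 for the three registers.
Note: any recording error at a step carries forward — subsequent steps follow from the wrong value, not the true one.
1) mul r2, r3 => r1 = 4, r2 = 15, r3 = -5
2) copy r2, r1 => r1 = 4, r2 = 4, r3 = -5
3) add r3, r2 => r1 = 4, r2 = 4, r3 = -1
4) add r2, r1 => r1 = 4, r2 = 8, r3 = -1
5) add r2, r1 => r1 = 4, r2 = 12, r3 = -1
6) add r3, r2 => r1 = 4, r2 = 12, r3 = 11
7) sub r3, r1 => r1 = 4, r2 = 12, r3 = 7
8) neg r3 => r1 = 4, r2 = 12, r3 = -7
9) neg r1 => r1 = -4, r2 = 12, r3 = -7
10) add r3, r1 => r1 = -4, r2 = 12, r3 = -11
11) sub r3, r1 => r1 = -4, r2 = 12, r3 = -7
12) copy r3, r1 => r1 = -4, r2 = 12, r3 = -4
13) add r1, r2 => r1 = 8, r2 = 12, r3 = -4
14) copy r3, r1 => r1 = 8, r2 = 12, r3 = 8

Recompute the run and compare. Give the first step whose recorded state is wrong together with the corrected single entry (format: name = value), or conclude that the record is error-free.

no error

step 1: r2 = -3 * -5 = 15 -> verified
step 2: r2 = 4 -> in agreement
step 3: r3 = -5 + 4 = -1 -> confirmed correct
step 4: r2 = 4 + 4 = 8 -> in agreement
step 5: r2 = 8 + 4 = 12 -> agrees with the record
step 6: r3 = -1 + 12 = 11 -> consistent with the record
step 7: r3 = 11 - 4 = 7 -> consistent with the record
step 8: r3 = -(7) = -7 -> in agreement
step 9: r1 = -(4) = -4 -> confirmed correct
step 10: r3 = -7 + -4 = -11 -> exactly as logged
step 11: r3 = -11 - -4 = -7 -> matches
step 12: r3 = -4 -> verified
step 13: r1 = -4 + 12 = 8 -> in agreement
step 14: r3 = 8 -> matches
The recomputation confirms every line.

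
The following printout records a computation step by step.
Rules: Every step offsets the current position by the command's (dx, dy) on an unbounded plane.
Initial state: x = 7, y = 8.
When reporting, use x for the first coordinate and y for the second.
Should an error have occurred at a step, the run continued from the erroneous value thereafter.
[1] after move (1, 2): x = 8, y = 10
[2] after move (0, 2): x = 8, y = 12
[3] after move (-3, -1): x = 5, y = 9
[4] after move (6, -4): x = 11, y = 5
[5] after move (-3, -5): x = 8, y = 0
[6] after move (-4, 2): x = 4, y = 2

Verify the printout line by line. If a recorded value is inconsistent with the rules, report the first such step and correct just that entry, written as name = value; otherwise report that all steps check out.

step 1: x = 7 + (1) = 8, y = 8 + (2) = 10 -> matches
step 2: x = 8 + (0) = 8, y = 10 + (2) = 12 -> agrees with the printout
step 3: x = 8 + (-3) = 5, y = 12 + (-1) = 11 -> the recorded entry deviates here
First incorrect step: 3; the correct value is y = 11.

step 3, y = 11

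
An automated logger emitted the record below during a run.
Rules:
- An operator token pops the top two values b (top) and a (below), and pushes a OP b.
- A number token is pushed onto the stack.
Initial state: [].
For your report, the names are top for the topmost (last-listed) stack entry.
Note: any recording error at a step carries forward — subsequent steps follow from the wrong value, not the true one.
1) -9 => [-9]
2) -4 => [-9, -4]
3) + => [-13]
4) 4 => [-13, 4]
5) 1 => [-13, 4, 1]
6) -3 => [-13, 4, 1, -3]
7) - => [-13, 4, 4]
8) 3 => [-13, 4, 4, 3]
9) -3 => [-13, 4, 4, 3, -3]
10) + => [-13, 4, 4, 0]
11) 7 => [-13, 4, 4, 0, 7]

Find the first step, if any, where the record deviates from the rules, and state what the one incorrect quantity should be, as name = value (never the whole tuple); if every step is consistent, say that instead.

Recomputing the run from the initial state:
step 1: [-9]
step 2: [-9, -4]
step 3: [-13]
step 4: [-13, 4]
step 5: [-13, 4, 1]
step 6: [-13, 4, 1, -3]
step 7: [-13, 4, 4]
step 8: [-13, 4, 4, 3]
step 9: [-13, 4, 4, 3, -3]
step 10: [-13, 4, 4, 0]
step 11: [-13, 4, 4, 0, 7]
This matches the record at every step.

no error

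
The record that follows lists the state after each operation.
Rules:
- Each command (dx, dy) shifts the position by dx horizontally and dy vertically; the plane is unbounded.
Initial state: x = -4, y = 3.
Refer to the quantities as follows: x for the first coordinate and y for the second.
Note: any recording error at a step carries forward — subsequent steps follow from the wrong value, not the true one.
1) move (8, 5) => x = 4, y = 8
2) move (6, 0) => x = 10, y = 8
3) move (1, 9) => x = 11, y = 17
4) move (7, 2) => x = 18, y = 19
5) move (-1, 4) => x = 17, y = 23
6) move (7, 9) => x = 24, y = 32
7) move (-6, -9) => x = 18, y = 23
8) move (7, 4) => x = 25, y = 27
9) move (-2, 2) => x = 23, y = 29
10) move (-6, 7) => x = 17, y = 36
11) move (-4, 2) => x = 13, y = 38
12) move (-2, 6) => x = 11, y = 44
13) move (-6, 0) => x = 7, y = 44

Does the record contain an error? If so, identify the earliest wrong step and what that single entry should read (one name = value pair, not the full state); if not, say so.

step 13, x = 5

1. x = -4 + (8) = 4, y = 3 + (5) = 8 (consistent with the record)
2. x = 4 + (6) = 10, y = 8 + (0) = 8 (checks out)
3. x = 10 + (1) = 11, y = 8 + (9) = 17 (verified)
4. x = 11 + (7) = 18, y = 17 + (2) = 19 (in agreement)
5. x = 18 + (-1) = 17, y = 19 + (4) = 23 (consistent with the record)
6. x = 17 + (7) = 24, y = 23 + (9) = 32 (verified)
7. x = 24 + (-6) = 18, y = 32 + (-9) = 23 (checks out)
8. x = 18 + (7) = 25, y = 23 + (4) = 27 (no discrepancy)
9. x = 25 + (-2) = 23, y = 27 + (2) = 29 (consistent with the record)
10. x = 23 + (-6) = 17, y = 29 + (7) = 36 (confirmed correct)
11. x = 17 + (-4) = 13, y = 36 + (2) = 38 (checks out)
12. x = 13 + (-2) = 11, y = 38 + (6) = 44 (confirmed correct)
13. x = 11 + (-6) = 5, y = 44 + (0) = 44 (the recorded entry deviates here)
Conclusion: step 13 carries the first error; the entry should be x = 5.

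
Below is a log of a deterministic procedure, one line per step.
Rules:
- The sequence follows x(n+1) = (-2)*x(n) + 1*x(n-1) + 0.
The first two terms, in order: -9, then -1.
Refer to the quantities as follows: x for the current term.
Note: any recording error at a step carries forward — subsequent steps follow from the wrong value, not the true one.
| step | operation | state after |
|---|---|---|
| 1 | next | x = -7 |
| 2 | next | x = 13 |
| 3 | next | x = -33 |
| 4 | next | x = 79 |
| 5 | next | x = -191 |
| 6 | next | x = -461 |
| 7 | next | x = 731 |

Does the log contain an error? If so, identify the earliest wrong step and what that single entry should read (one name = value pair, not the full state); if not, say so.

step 6, x = 461

1. x = -2*(-1) + (1)*(-9) + (0) = -7 (agrees with the log)
2. x = -2*(-7) + (1)*(-1) + (0) = 13 (in agreement)
3. x = -2*(13) + (1)*(-7) + (0) = -33 (checks out)
4. x = -2*(-33) + (1)*(13) + (0) = 79 (agrees with the log)
5. x = -2*(79) + (1)*(-33) + (0) = -191 (confirmed correct)
6. x = -2*(-191) + (1)*(79) + (0) = 461 (the recorded entry deviates here)
So the first discrepancy is step 6, where the right value is x = 461.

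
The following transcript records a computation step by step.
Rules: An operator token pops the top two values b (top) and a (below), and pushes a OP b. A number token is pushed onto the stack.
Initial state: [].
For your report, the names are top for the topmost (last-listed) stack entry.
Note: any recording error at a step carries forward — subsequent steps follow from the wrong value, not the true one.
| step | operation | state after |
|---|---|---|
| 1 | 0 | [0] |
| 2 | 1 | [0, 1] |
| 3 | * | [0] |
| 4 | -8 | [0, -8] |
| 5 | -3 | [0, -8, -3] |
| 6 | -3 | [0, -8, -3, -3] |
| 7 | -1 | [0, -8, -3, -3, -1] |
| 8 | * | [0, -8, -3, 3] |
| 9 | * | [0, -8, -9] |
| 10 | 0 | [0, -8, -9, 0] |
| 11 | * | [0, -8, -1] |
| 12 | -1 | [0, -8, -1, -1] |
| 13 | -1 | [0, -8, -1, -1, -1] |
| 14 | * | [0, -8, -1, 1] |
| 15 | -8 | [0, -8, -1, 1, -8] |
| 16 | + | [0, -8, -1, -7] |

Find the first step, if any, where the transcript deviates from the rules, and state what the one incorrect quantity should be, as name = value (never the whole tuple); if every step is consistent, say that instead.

step 11, top = 0

Recomputing the run from the initial state:
step 1: [0]
step 2: [0, 1]
step 3: [0]
step 4: [0, -8]
step 5: [0, -8, -3]
step 6: [0, -8, -3, -3]
step 7: [0, -8, -3, -3, -1]
step 8: [0, -8, -3, 3]
step 9: [0, -8, -9]
step 10: [0, -8, -9, 0]
step 11: [0, -8, 0]
step 12: [0, -8, 0, -1]
step 13: [0, -8, 0, -1, -1]
step 14: [0, -8, 0, 1]
step 15: [0, -8, 0, 1, -8]
step 16: [0, -8, 0, -7]
The first disagreement with the transcript is at step 11, where the value should be top = 0.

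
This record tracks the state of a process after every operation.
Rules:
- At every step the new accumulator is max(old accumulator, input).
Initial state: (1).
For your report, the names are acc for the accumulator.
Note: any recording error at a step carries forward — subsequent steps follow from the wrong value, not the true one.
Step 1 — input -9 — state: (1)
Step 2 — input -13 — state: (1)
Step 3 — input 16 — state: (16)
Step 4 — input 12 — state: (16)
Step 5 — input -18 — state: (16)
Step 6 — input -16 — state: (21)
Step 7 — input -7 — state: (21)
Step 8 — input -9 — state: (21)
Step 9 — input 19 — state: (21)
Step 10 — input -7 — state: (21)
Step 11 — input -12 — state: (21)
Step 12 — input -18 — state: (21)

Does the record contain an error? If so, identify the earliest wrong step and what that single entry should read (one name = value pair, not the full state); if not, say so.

step 6, acc = 16

Recomputing the run from the initial state:
step 1: acc = 1
step 2: acc = 1
step 3: acc = 16
step 4: acc = 16
step 5: acc = 16
step 6: acc = 16
step 7: acc = 16
step 8: acc = 16
step 9: acc = 19
step 10: acc = 19
step 11: acc = 19
step 12: acc = 19
The first disagreement with the record is at step 6, where the value should be acc = 16.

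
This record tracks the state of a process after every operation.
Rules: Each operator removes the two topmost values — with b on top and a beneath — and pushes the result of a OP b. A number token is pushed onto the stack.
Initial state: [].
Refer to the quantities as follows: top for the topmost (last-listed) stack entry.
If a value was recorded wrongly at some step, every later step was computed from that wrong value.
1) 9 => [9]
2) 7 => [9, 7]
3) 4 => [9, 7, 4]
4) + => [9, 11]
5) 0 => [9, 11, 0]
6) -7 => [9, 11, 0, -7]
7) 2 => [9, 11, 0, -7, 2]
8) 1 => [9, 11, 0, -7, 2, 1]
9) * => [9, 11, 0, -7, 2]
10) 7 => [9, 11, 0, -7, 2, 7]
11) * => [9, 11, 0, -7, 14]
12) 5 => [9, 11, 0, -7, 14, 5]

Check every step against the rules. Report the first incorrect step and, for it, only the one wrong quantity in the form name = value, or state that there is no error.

step 1: push 9: top = 9 -> agrees with the record
step 2: push 7: top = 7 -> checks out
step 3: push 4: top = 4 -> agrees with the record
step 4: 7 + 4 = 11 -> no discrepancy
step 5: push 0: top = 0 -> confirmed correct
step 6: push -7: top = -7 -> exactly as logged
step 7: push 2: top = 2 -> no discrepancy
step 8: push 1: top = 1 -> consistent with the record
step 9: 2 * 1 = 2 -> same as recorded
step 10: push 7: top = 7 -> verified
step 11: 2 * 7 = 14 -> agrees with the record
step 12: push 5: top = 5 -> no discrepancy
The recomputation confirms every line.

no error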